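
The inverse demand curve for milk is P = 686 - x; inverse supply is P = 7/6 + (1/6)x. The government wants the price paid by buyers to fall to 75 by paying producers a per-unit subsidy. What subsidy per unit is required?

Required subsidy s = 28 per unit

At a buyer price of 75, quantity demanded is 686 − 1·75 = 611.
Sellers supply 611 only when they receive Ps = 7/6 + (1/6)·611 = 103.
s = Ps − Pb = 103 − 75 = 28.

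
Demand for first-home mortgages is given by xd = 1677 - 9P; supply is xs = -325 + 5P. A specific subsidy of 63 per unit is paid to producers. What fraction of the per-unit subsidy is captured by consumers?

Pre-subsidy: 1677 - 9P = -325 + 5P gives P* = 143, x* = 390.
With the subsidy, sellers receive Ps = Pb + 63 for each unit, where Pb is the price buyers pay.
Supply in terms of Pb becomes xs = -325 + 5(Pb + 63) = -10 + 5Pb. Setting this equal to demand: 1677 - 9Pb = -10 + 5Pb, so Pb = 120.5.
Sellers receive Ps = 120.5 + 63 = 183.5; x' = 1677 − 9·120.5 = 592.5.
Buyers' price falls by P* − Pb = 143 − 120.5 = 22.5; sellers' price rises by Ps − P* = 183.5 − 143 = 40.5.
So consumers capture 22.5/63 = 5/14 of each unit of subsidy.

Consumer share = 5/14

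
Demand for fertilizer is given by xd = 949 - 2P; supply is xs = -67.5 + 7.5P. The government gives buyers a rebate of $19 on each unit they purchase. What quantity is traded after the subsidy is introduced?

x' = 765

Pre-subsidy: 949 - 2P = -67.5 + 7.5P gives P* = 107, x* = 735.
With the rebate, buyers effectively pay Pb = Ps − 19, where Ps is the price sellers receive.
Demand in terms of Ps becomes xd = 949 − 2(Ps − 19) = 987 - 2Ps. Setting this equal to supply: 987 - 2Ps = -67.5 + 7.5Ps, so Ps = 111.
Buyers pay Pb = 111 − 19 = 92; x' = -67.5 + 7.5·111 = 765.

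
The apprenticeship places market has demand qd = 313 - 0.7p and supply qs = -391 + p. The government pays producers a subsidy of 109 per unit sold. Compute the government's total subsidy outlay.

Government cost = 7412

Pre-subsidy: 313 - 0.7p = -391 + p gives p* = 7040/17, q* = 393/17.
With the subsidy, sellers receive ps = pb + 109 for each unit, where pb is the price buyers pay.
Supply in terms of pb becomes qs = -391 + 1(pb + 109) = -282 + pb. Setting this equal to demand: 313 - 0.7pb = -282 + pb, so pb = 350.
Sellers receive ps = 350 + 109 = 459; q' = 313 − 0.7·350 = 68.
Government outlay = subsidy × quantity = 109 × 68 = 7412.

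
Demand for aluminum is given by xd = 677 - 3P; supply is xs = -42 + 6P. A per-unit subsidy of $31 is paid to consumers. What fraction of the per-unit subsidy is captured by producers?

Pre-subsidy: 677 - 3P = -42 + 6P gives P* = 719/9, x* = 1312/3.
With the rebate, buyers effectively pay Pb = Ps − 31, where Ps is the price sellers receive.
Demand in terms of Ps becomes xd = 677 − 3(Ps − 31) = 770 - 3Ps. Setting this equal to supply: 770 - 3Ps = -42 + 6Ps, so Ps = 812/9.
Buyers pay Pb = 812/9 − 31 = 533/9; x' = -42 + 6·(812/9) = 1498/3.
Buyers' price falls by P* − Pb = 719/9 − 533/9 = 62/3; sellers' price rises by Ps − P* = 812/9 − 719/9 = 31/3.
So producers capture (31/3)/31 = 1/3 of each unit of subsidy.

Producer share = 1/3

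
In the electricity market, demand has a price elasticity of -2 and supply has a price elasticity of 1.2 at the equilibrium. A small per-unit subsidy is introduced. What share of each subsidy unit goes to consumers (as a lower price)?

For a small subsidy around the equilibrium, the benefit split depends on the relative slopes, which at a point are proportional to the elasticities.
Buyer share = εs/(εs + |εd|) = 1.2/(1.2 + 2) = 0.375; seller share = |εd|/(εs + |εd|) = 0.625.

Consumer share = 0.375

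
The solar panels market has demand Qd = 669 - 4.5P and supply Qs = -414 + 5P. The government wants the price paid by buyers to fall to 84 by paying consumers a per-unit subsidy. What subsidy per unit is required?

At a buyer price of 84, quantity demanded is 669 − 4.5·84 = 291.
Sellers supply 291 only when they receive Ps with -414 + 5·Ps = 291, i.e. Ps = 141.
s = Ps − Pb = 141 − 84 = 57.

Required subsidy s = 57 per unit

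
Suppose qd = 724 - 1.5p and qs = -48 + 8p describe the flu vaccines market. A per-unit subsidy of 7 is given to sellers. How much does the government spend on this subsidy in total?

Pre-subsidy: 724 - 1.5p = -48 + 8p gives p* = 1544/19, q* = 11440/19.
With the subsidy, sellers receive ps = pb + 7 for each unit, where pb is the price buyers pay.
Supply in terms of pb becomes qs = -48 + 8(pb + 7) = 8 + 8pb. Setting this equal to demand: 724 - 1.5pb = 8 + 8pb, so pb = 1432/19.
Sellers receive ps = 1432/19 + 7 = 1565/19; q' = 724 − 1.5·(1432/19) = 11608/19.
Government outlay = subsidy × quantity = 7 × 11608/19 = 81256/19.

Government cost = 81256/19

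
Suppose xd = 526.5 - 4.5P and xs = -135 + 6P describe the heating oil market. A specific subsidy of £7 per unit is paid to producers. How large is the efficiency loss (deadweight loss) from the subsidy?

Deadweight loss = £63

Pre-subsidy: 526.5 - 4.5P = -135 + 6P gives P* = 63, x* = 243.
With the subsidy, sellers receive Ps = Pb + 7 for each unit, where Pb is the price buyers pay.
Supply in terms of Pb becomes xs = -135 + 6(Pb + 7) = -93 + 6Pb. Setting this equal to demand: 526.5 - 4.5Pb = -93 + 6Pb, so Pb = 59.
Sellers receive Ps = 59 + 7 = 66; x' = 526.5 − 4.5·59 = 261.
The subsidy expands output by 261 − 243 = 18 past the efficient level; on those units the gap between marginal cost and willingness to pay runs from 0 up to 7.
DWL = ½ × 7 × 18 = 63.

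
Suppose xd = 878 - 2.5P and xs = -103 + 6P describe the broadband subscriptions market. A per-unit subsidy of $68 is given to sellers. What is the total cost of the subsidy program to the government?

Government cost = $48244

Pre-subsidy: 878 - 2.5P = -103 + 6P gives P* = 1962/17, x* = 10021/17.
With the subsidy, sellers receive Ps = Pb + 68 for each unit, where Pb is the price buyers pay.
Supply in terms of Pb becomes xs = -103 + 6(Pb + 68) = 305 + 6Pb. Setting this equal to demand: 878 - 2.5Pb = 305 + 6Pb, so Pb = 1146/17.
Sellers receive Ps = 1146/17 + 68 = 2302/17; x' = 878 − 2.5·(1146/17) = 12061/17.
Government outlay = subsidy × quantity = 68 × 12061/17 = 48244.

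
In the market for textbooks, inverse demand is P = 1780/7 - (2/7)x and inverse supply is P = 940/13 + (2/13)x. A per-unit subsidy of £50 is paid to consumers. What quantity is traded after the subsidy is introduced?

Pre-subsidy: 1780/7 - (2/7)x = 940/13 + (2/13)x gives x* = 414 and P* = 136.
With the rebate, buyers effectively pay Pb = Ps − 50, where Ps is the price sellers receive.
On the curves, Pb = 1780/7 - (2/7)x and Ps = 940/13 + (2/13)x; the wedge Ps − Pb = 50 gives 940/13 + (2/13)x − (1780/7 - (2/7)x) = 50, so x' = 527.75.
Then Pb = 1780/7 − (2/7)·527.75 = 103.5 and Ps = 940/13 + (2/13)·527.75 = 153.5.

x' = 527.75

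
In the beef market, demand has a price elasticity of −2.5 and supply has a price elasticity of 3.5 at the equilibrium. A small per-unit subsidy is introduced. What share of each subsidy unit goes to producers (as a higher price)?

For a small subsidy around the equilibrium, the benefit split depends on the relative slopes, which at a point are proportional to the elasticities.
Buyer share = εs/(εs + |εd|) = 3.5/(3.5 + 2.5) = 7/12; seller share = |εd|/(εs + |εd|) = 5/12.
So producers capture 5/12 of the subsidy.

Producer share = 5/12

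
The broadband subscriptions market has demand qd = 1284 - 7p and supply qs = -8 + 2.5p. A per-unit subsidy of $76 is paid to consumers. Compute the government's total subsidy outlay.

Government cost = $35872

Pre-subsidy: 1284 - 7p = -8 + 2.5p gives p* = 136, q* = 332.
With the rebate, buyers effectively pay pb = ps − 76, where ps is the price sellers receive.
Demand in terms of ps becomes qd = 1284 − 7(ps − 76) = 1816 - 7ps. Setting this equal to supply: 1816 - 7ps = -8 + 2.5ps, so ps = 192.
Buyers pay pb = 192 − 76 = 116; q' = -8 + 2.5·192 = 472.
Government outlay = subsidy × quantity = 76 × 472 = 35872.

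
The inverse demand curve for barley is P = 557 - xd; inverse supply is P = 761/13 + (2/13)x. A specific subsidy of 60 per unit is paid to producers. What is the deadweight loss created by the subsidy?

Deadweight loss = 1560

Pre-subsidy: 557 - x = 761/13 + (2/13)x gives x* = 432 and P* = 125.
With the subsidy, sellers receive Ps = Pb + 60 for each unit, where Pb is the price buyers pay.
On the curves, Pb = 557 - x and Ps = 761/13 + (2/13)x; the wedge Ps − Pb = 60 gives 761/13 + (2/13)x − (557 - x) = 60, so x' = 484.
Then Pb = 557 − 1·484 = 73 and Ps = 761/13 + (2/13)·484 = 133.
The subsidy expands output by 484 − 432 = 52 past the efficient level; on those units the gap between marginal cost and willingness to pay runs from 0 up to 60.
DWL = ½ × 60 × 52 = 1560.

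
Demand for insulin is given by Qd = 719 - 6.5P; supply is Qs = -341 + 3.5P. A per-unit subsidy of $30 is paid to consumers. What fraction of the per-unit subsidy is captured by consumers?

Consumer share = 0.35

Pre-subsidy: 719 - 6.5P = -341 + 3.5P gives P* = 106, Q* = 30.
With the rebate, buyers effectively pay Pb = Ps − 30, where Ps is the price sellers receive.
Demand in terms of Ps becomes Qd = 719 − 6.5(Ps − 30) = 914 - 6.5Ps. Setting this equal to supply: 914 - 6.5Ps = -341 + 3.5Ps, so Ps = 125.5.
Buyers pay Pb = 125.5 − 30 = 95.5; Q' = -341 + 3.5·125.5 = 98.25.
Buyers' price falls by P* − Pb = 106 − 95.5 = 10.5; sellers' price rises by Ps − P* = 125.5 − 106 = 19.5.
So consumers capture 10.5/30 = 0.35 of each unit of subsidy.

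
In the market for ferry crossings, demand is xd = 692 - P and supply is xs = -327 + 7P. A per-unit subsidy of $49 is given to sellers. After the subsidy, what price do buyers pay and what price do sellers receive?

Pre-subsidy: 692 - P = -327 + 7P gives P* = 127.375, x* = 564.625.
With the subsidy, sellers receive Ps = Pb + 49 for each unit, where Pb is the price buyers pay.
Supply in terms of Pb becomes xs = -327 + 7(Pb + 49) = 16 + 7Pb. Setting this equal to demand: 692 - Pb = 16 + 7Pb, so Pb = 84.5.
Sellers receive Ps = 84.5 + 49 = 133.5; x' = 692 − 1·84.5 = 607.5.

Buyers pay $84.5; sellers receive $133.5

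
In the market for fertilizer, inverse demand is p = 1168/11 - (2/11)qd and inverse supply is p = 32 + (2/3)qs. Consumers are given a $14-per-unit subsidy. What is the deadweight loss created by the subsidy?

Pre-subsidy: 1168/11 - (2/11)q = 32 + (2/3)q gives q* = 612/7 and p* = 632/7.
With the rebate, buyers effectively pay pb = ps − 14, where ps is the price sellers receive.
On the curves, pb = 1168/11 - (2/11)q and ps = 32 + (2/3)q; the wedge ps − pb = 14 gives 32 + (2/3)q − (1168/11 - (2/11)q) = 14, so q' = 1455/14.
Then pb = 1168/11 − (2/11)·(1455/14) = 611/7 and ps = 32 + (2/3)·(1455/14) = 709/7.
The subsidy expands output by 1455/14 − 612/7 = 16.5 past the efficient level; on those units the gap between marginal cost and willingness to pay runs from 0 up to 14.
DWL = ½ × 14 × 16.5 = 115.5.

Deadweight loss = $115.5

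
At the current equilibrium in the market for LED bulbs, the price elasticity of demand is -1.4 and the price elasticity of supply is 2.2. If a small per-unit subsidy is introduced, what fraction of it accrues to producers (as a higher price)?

Producer share = 7/18

For a small subsidy around the equilibrium, the benefit split depends on the relative slopes, which at a point are proportional to the elasticities.
Buyer share = εs/(εs + |εd|) = 2.2/(2.2 + 1.4) = 11/18; seller share = |εd|/(εs + |εd|) = 7/18.
So producers capture 7/18 of the subsidy.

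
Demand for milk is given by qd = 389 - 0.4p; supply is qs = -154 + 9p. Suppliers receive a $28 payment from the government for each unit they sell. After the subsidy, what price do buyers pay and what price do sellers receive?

Buyers pay 1455/47; sellers receive 2771/47

Pre-subsidy: 389 - 0.4p = -154 + 9p gives p* = 2715/47, q* = 17197/47.
With the subsidy, sellers receive ps = pb + 28 for each unit, where pb is the price buyers pay.
Supply in terms of pb becomes qs = -154 + 9(pb + 28) = 98 + 9pb. Setting this equal to demand: 389 - 0.4pb = 98 + 9pb, so pb = 1455/47.
Sellers receive ps = 1455/47 + 28 = 2771/47; q' = 389 − 0.4·(1455/47) = 17701/47.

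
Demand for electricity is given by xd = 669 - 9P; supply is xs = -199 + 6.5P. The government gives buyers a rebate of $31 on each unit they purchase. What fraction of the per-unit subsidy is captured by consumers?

Pre-subsidy: 669 - 9P = -199 + 6.5P gives P* = 56, x* = 165.
With the rebate, buyers effectively pay Pb = Ps − 31, where Ps is the price sellers receive.
Demand in terms of Ps becomes xd = 669 − 9(Ps − 31) = 948 - 9Ps. Setting this equal to supply: 948 - 9Ps = -199 + 6.5Ps, so Ps = 74.
Buyers pay Pb = 74 − 31 = 43; x' = -199 + 6.5·74 = 282.
Buyers' price falls by P* − Pb = 56 − 43 = 13; sellers' price rises by Ps − P* = 74 − 56 = 18.
So consumers capture 13/31 = 13/31 of each unit of subsidy.

Consumer share = 13/31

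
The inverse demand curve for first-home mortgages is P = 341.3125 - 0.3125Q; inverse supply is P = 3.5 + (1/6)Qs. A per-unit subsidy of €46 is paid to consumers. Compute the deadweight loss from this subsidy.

Pre-subsidy: 341.3125 - 0.3125Q = 3.5 + (1/6)Q gives Q* = 705 and P* = 121.
With the rebate, buyers effectively pay Pb = Ps − 46, where Ps is the price sellers receive.
On the curves, Pb = 341.3125 - 0.3125Q and Ps = 3.5 + (1/6)Q; the wedge Ps − Pb = 46 gives 3.5 + (1/6)Q − (341.3125 - 0.3125Q) = 46, so Q' = 801.
Then Pb = 341.3125 − 0.3125·801 = 91 and Ps = 3.5 + (1/6)·801 = 137.
The subsidy expands output by 801 − 705 = 96 past the efficient level; on those units the gap between marginal cost and willingness to pay runs from 0 up to 46.
DWL = ½ × 46 × 96 = 2208.

Deadweight loss = €2208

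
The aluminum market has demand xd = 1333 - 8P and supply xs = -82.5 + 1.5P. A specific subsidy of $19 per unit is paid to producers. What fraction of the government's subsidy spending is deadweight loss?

Pre-subsidy: 1333 - 8P = -82.5 + 1.5P gives P* = 149, x* = 141.
With the subsidy, sellers receive Ps = Pb + 19 for each unit, where Pb is the price buyers pay.
Supply in terms of Pb becomes xs = -82.5 + 1.5(Pb + 19) = -54 + 1.5Pb. Setting this equal to demand: 1333 - 8Pb = -54 + 1.5Pb, so Pb = 146.
Sellers receive Ps = 146 + 19 = 165; x' = 1333 − 8·146 = 165.
ΔCS = ½(141 + 165)(149 − 146) = 459; ΔPS = ½(141 + 165)(165 − 149) = 2448.
Government spending = 19 × 165 = 3135.
DWL = ½ × 19 × (165 − 141) = 228; fraction = 228 / 3135 = 4/55.

DWL / government spending = 4/55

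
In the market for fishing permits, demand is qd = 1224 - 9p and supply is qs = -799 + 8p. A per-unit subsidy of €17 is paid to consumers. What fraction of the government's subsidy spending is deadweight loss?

Pre-subsidy: 1224 - 9p = -799 + 8p gives p* = 119, q* = 153.
With the rebate, buyers effectively pay pb = ps − 17, where ps is the price sellers receive.
Demand in terms of ps becomes qd = 1224 − 9(ps − 17) = 1377 - 9ps. Setting this equal to supply: 1377 - 9ps = -799 + 8ps, so ps = 128.
Buyers pay pb = 128 − 17 = 111; q' = -799 + 8·128 = 225.
ΔCS = ½(153 + 225)(119 − 111) = 1512; ΔPS = ½(153 + 225)(128 − 119) = 1701.
Government spending = 17 × 225 = 3825.
DWL = ½ × 17 × (225 − 153) = 612; fraction = 612 / 3825 = 0.16.

DWL / government spending = 0.16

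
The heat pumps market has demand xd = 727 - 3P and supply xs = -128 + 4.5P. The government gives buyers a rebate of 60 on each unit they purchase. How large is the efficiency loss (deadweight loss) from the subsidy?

Pre-subsidy: 727 - 3P = -128 + 4.5P gives P* = 114, x* = 385.
With the rebate, buyers effectively pay Pb = Ps − 60, where Ps is the price sellers receive.
Demand in terms of Ps becomes xd = 727 − 3(Ps − 60) = 907 - 3Ps. Setting this equal to supply: 907 - 3Ps = -128 + 4.5Ps, so Ps = 138.
Buyers pay Pb = 138 − 60 = 78; x' = -128 + 4.5·138 = 493.
The subsidy expands output by 493 − 385 = 108 past the efficient level; on those units the gap between marginal cost and willingness to pay runs from 0 up to 60.
DWL = ½ × 60 × 108 = 3240.

Deadweight loss = 3240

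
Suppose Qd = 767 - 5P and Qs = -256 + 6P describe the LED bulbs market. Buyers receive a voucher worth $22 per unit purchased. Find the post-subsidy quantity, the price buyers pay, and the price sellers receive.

Q' = 362; buyers pay $81; sellers receive $103

Pre-subsidy: 767 - 5P = -256 + 6P gives P* = 93, Q* = 302.
With the rebate, buyers effectively pay Pb = Ps − 22, where Ps is the price sellers receive.
Demand in terms of Ps becomes Qd = 767 − 5(Ps − 22) = 877 - 5Ps. Setting this equal to supply: 877 - 5Ps = -256 + 6Ps, so Ps = 103.
Buyers pay Pb = 103 − 22 = 81; Q' = -256 + 6·103 = 362.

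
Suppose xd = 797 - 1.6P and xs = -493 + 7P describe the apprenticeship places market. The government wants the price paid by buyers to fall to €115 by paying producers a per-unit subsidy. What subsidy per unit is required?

At a buyer price of 115, quantity demanded is 797 − 1.6·115 = 613.
Sellers supply 613 only when they receive Ps with -493 + 7·Ps = 613, i.e. Ps = 158.
s = Ps − Pb = 158 − 115 = 43.

Required subsidy s = €43 per unit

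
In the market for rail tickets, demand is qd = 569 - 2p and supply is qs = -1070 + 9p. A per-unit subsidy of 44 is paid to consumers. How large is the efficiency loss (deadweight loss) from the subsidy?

Deadweight loss = 1584

Pre-subsidy: 569 - 2p = -1070 + 9p gives p* = 149, q* = 271.
With the rebate, buyers effectively pay pb = ps − 44, where ps is the price sellers receive.
Demand in terms of ps becomes qd = 569 − 2(ps − 44) = 657 - 2ps. Setting this equal to supply: 657 - 2ps = -1070 + 9ps, so ps = 157.
Buyers pay pb = 157 − 44 = 113; q' = -1070 + 9·157 = 343.
The subsidy expands output by 343 − 271 = 72 past the efficient level; on those units the gap between marginal cost and willingness to pay runs from 0 up to 44.
DWL = ½ × 44 × 72 = 1584.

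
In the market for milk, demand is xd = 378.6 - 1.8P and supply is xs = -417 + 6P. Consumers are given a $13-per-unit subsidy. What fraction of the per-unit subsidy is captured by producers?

Producer share = 3/13

Pre-subsidy: 378.6 - 1.8P = -417 + 6P gives P* = 102, x* = 195.
With the rebate, buyers effectively pay Pb = Ps − 13, where Ps is the price sellers receive.
Demand in terms of Ps becomes xd = 378.6 − 1.8(Ps − 13) = 402 - 1.8Ps. Setting this equal to supply: 402 - 1.8Ps = -417 + 6Ps, so Ps = 105.
Buyers pay Pb = 105 − 13 = 92; x' = -417 + 6·105 = 213.
Buyers' price falls by P* − Pb = 102 − 92 = 10; sellers' price rises by Ps − P* = 105 − 102 = 3.
So producers capture 3/13 = 3/13 of each unit of subsidy.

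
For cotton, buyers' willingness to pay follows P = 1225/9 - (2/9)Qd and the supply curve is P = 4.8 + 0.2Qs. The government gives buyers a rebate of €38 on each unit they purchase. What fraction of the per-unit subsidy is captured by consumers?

Pre-subsidy: 1225/9 - (2/9)Q = 4.8 + 0.2Q gives Q* = 311 and P* = 67.
With the rebate, buyers effectively pay Pb = Ps − 38, where Ps is the price sellers receive.
On the curves, Pb = 1225/9 - (2/9)Q and Ps = 4.8 + 0.2Q; the wedge Ps − Pb = 38 gives 4.8 + 0.2Q − (1225/9 - (2/9)Q) = 38, so Q' = 401.
Then Pb = 1225/9 − (2/9)·401 = 47 and Ps = 4.8 + 0.2·401 = 85.
Buyers' price falls by P* − Pb = 67 − 47 = 20; sellers' price rises by Ps − P* = 85 − 67 = 18.
So consumers capture 20/38 = 10/19 of each unit of subsidy.

Consumer share = 10/19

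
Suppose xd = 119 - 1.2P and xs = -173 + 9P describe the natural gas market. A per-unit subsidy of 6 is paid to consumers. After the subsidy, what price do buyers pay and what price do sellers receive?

Pre-subsidy: 119 - 1.2P = -173 + 9P gives P* = 1460/51, x* = 1439/17.
With the rebate, buyers effectively pay Pb = Ps − 6, where Ps is the price sellers receive.
Demand in terms of Ps becomes xd = 119 − 1.2(Ps − 6) = 126.2 - 1.2Ps. Setting this equal to supply: 126.2 - 1.2Ps = -173 + 9Ps, so Ps = 88/3.
Buyers pay Pb = 88/3 − 6 = 70/3; x' = -173 + 9·(88/3) = 91.

Buyers pay 70/3; sellers receive 88/3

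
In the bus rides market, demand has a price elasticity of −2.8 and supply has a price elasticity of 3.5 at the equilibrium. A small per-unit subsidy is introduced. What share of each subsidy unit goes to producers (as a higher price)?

For a small subsidy around the equilibrium, the benefit split depends on the relative slopes, which at a point are proportional to the elasticities.
Buyer share = εs/(εs + |εd|) = 3.5/(3.5 + 2.8) = 5/9; seller share = |εd|/(εs + |εd|) = 4/9.
So producers capture 4/9 of the subsidy.

Producer share = 4/9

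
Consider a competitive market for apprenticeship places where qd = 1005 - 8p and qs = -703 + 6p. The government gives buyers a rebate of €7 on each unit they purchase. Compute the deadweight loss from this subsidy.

Deadweight loss = €84

Pre-subsidy: 1005 - 8p = -703 + 6p gives p* = 122, q* = 29.
With the rebate, buyers effectively pay pb = ps − 7, where ps is the price sellers receive.
Demand in terms of ps becomes qd = 1005 − 8(ps − 7) = 1061 - 8ps. Setting this equal to supply: 1061 - 8ps = -703 + 6ps, so ps = 126.
Buyers pay pb = 126 − 7 = 119; q' = -703 + 6·126 = 53.
The subsidy expands output by 53 − 29 = 24 past the efficient level; on those units the gap between marginal cost and willingness to pay runs from 0 up to 7.
DWL = ½ × 7 × 24 = 84.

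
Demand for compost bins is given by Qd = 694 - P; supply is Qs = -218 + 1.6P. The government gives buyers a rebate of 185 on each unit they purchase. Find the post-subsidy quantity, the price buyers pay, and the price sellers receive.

Pre-subsidy: 694 - P = -218 + 1.6P gives P* = 4560/13, Q* = 4462/13.
With the rebate, buyers effectively pay Pb = Ps − 185, where Ps is the price sellers receive.
Demand in terms of Ps becomes Qd = 694 − 1(Ps − 185) = 879 - Ps. Setting this equal to supply: 879 - Ps = -218 + 1.6Ps, so Ps = 5485/13.
Buyers pay Pb = 5485/13 − 185 = 3080/13; Q' = -218 + 1.6·(5485/13) = 5942/13.

Q' = 5942/13; buyers pay 3080/13; sellers receive 5485/13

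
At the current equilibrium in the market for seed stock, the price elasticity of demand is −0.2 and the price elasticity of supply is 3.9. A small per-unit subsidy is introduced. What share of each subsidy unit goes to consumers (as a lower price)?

For a small subsidy around the equilibrium, the benefit split depends on the relative slopes, which at a point are proportional to the elasticities.
Buyer share = εs/(εs + |εd|) = 3.9/(3.9 + 0.2) = 39/41; seller share = |εd|/(εs + |εd|) = 2/41.

Consumer share = 39/41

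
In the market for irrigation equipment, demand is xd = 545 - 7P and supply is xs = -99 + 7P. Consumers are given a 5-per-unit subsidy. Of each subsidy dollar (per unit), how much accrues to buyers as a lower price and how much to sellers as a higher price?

Pre-subsidy: 545 - 7P = -99 + 7P gives P* = 46, x* = 223.
With the rebate, buyers effectively pay Pb = Ps − 5, where Ps is the price sellers receive.
Demand in terms of Ps becomes xd = 545 − 7(Ps − 5) = 580 - 7Ps. Setting this equal to supply: 580 - 7Ps = -99 + 7Ps, so Ps = 48.5.
Buyers pay Pb = 48.5 − 5 = 43.5; x' = -99 + 7·48.5 = 240.5.
Buyers' price falls by P* − Pb = 46 − 43.5 = 2.5; sellers' price rises by Ps − P* = 48.5 − 46 = 2.5.

Buyers gain 2.5 per unit; sellers gain 2.5 per unit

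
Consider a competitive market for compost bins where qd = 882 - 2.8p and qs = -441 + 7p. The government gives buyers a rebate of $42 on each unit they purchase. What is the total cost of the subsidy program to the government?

Government cost = $24696

Pre-subsidy: 882 - 2.8p = -441 + 7p gives p* = 135, q* = 504.
With the rebate, buyers effectively pay pb = ps − 42, where ps is the price sellers receive.
Demand in terms of ps becomes qd = 882 − 2.8(ps − 42) = 999.6 - 2.8ps. Setting this equal to supply: 999.6 - 2.8ps = -441 + 7ps, so ps = 147.
Buyers pay pb = 147 − 42 = 105; q' = -441 + 7·147 = 588.
Government outlay = subsidy × quantity = 42 × 588 = 24696.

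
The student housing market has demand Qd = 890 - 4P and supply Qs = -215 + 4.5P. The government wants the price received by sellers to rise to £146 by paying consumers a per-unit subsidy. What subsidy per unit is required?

Required subsidy s = £34 per unit

At a seller price of 146, quantity supplied is -215 + 4.5·146 = 442.
Buyers absorb 442 only when they pay Pb with 890 − 4·Pb = 442, i.e. Pb = 112.
s = Ps − Pb = 146 − 112 = 34.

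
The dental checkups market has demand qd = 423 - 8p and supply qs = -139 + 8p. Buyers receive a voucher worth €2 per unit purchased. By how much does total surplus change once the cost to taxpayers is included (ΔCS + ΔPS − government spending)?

Net change in total surplus = -€8

Pre-subsidy: 423 - 8p = -139 + 8p gives p* = 35.125, q* = 142.
With the rebate, buyers effectively pay pb = ps − 2, where ps is the price sellers receive.
Demand in terms of ps becomes qd = 423 − 8(ps − 2) = 439 - 8ps. Setting this equal to supply: 439 - 8ps = -139 + 8ps, so ps = 36.125.
Buyers pay pb = 36.125 − 2 = 34.125; q' = -139 + 8·36.125 = 150.
ΔCS = ½(142 + 150)(35.125 − 34.125) = 146; ΔPS = ½(142 + 150)(36.125 − 35.125) = 146.
Government spending = 2 × 150 = 300.
Net change = 146 + 146 − 300 = -8. The loss equals the DWL triangle ½·2·8.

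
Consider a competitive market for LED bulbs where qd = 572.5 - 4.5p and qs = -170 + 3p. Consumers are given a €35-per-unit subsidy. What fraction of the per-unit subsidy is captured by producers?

Pre-subsidy: 572.5 - 4.5p = -170 + 3p gives p* = 99, q* = 127.
With the rebate, buyers effectively pay pb = ps − 35, where ps is the price sellers receive.
Demand in terms of ps becomes qd = 572.5 − 4.5(ps − 35) = 730 - 4.5ps. Setting this equal to supply: 730 - 4.5ps = -170 + 3ps, so ps = 120.
Buyers pay pb = 120 − 35 = 85; q' = -170 + 3·120 = 190.
Buyers' price falls by p* − pb = 99 − 85 = 14; sellers' price rises by ps − p* = 120 − 99 = 21.
So producers capture 21/35 = 0.6 of each unit of subsidy.

Producer share = 0.6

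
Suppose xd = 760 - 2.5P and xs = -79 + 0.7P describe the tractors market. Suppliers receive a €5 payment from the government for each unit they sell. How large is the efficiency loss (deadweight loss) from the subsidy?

Deadweight loss = €6.8359375

Pre-subsidy: 760 - 2.5P = -79 + 0.7P gives P* = 262.1875, x* = 104.53125.
With the subsidy, sellers receive Ps = Pb + 5 for each unit, where Pb is the price buyers pay.
Supply in terms of Pb becomes xs = -79 + 0.7(Pb + 5) = -75.5 + 0.7Pb. Setting this equal to demand: 760 - 2.5Pb = -75.5 + 0.7Pb, so Pb = 261.09375.
Sellers receive Ps = 261.09375 + 5 = 266.09375; x' = 760 − 2.5·261.09375 = 107.265625.
The subsidy expands output by 107.265625 − 104.53125 = 2.734375 past the efficient level; on those units the gap between marginal cost and willingness to pay runs from 0 up to 5.
DWL = ½ × 5 × 2.734375 = 6.8359375.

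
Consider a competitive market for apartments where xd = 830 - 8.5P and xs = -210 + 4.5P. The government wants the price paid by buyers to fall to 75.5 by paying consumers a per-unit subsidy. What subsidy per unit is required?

At a buyer price of 75.5, quantity demanded is 830 − 8.5·75.5 = 188.25.
Sellers supply 188.25 only when they receive Ps with -210 + 4.5·Ps = 188.25, i.e. Ps = 88.5.
s = Ps − Pb = 88.5 − 75.5 = 13.

Required subsidy s = 13 per unit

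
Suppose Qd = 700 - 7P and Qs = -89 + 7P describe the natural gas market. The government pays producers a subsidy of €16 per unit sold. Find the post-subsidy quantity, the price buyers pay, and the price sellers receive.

Q' = 361.5; buyers pay 677/14; sellers receive 901/14

Pre-subsidy: 700 - 7P = -89 + 7P gives P* = 789/14, Q* = 305.5.
With the subsidy, sellers receive Ps = Pb + 16 for each unit, where Pb is the price buyers pay.
Supply in terms of Pb becomes Qs = -89 + 7(Pb + 16) = 23 + 7Pb. Setting this equal to demand: 700 - 7Pb = 23 + 7Pb, so Pb = 677/14.
Sellers receive Ps = 677/14 + 16 = 901/14; Q' = 700 − 7·(677/14) = 361.5.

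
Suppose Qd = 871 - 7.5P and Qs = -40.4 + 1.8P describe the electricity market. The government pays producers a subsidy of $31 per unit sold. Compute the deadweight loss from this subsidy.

Pre-subsidy: 871 - 7.5P = -40.4 + 1.8P gives P* = 98, Q* = 136.
With the subsidy, sellers receive Ps = Pb + 31 for each unit, where Pb is the price buyers pay.
Supply in terms of Pb becomes Qs = -40.4 + 1.8(Pb + 31) = 15.4 + 1.8Pb. Setting this equal to demand: 871 - 7.5Pb = 15.4 + 1.8Pb, so Pb = 92.
Sellers receive Ps = 92 + 31 = 123; Q' = 871 − 7.5·92 = 181.
The subsidy expands output by 181 − 136 = 45 past the efficient level; on those units the gap between marginal cost and willingness to pay runs from 0 up to 31.
DWL = ½ × 31 × 45 = 697.5.

Deadweight loss = $697.5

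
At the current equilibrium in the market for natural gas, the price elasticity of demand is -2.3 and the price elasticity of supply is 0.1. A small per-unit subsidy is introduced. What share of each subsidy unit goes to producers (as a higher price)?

Producer share = 23/24

For a small subsidy around the equilibrium, the benefit split depends on the relative slopes, which at a point are proportional to the elasticities.
Buyer share = εs/(εs + |εd|) = 0.1/(0.1 + 2.3) = 1/24; seller share = |εd|/(εs + |εd|) = 23/24.
So producers capture 23/24 of the subsidy.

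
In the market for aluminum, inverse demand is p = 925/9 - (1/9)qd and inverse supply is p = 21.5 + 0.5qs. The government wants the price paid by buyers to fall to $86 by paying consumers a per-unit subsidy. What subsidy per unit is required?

Required subsidy s = $11 per unit

At a buyer price of 86, quantity demanded is 925 − 9·86 = 151.
Sellers supply 151 only when they receive ps = 21.5 + 0.5·151 = 97.
s = ps − pb = 97 − 86 = 11.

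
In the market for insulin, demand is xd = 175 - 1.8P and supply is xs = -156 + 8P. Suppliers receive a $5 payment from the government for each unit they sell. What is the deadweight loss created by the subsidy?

Pre-subsidy: 175 - 1.8P = -156 + 8P gives P* = 1655/49, x* = 5596/49.
With the subsidy, sellers receive Ps = Pb + 5 for each unit, where Pb is the price buyers pay.
Supply in terms of Pb becomes xs = -156 + 8(Pb + 5) = -116 + 8Pb. Setting this equal to demand: 175 - 1.8Pb = -116 + 8Pb, so Pb = 1455/49.
Sellers receive Ps = 1455/49 + 5 = 1700/49; x' = 175 − 1.8·(1455/49) = 5956/49.
The subsidy expands output by 5956/49 − 5596/49 = 360/49 past the efficient level; on those units the gap between marginal cost and willingness to pay runs from 0 up to 5.
DWL = ½ × 5 × 360/49 = 900/49.

Deadweight loss = 900/49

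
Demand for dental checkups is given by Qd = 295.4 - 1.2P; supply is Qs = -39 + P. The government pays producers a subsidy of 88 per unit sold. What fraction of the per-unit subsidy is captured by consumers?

Pre-subsidy: 295.4 - 1.2P = -39 + P gives P* = 152, Q* = 113.
With the subsidy, sellers receive Ps = Pb + 88 for each unit, where Pb is the price buyers pay.
Supply in terms of Pb becomes Qs = -39 + 1(Pb + 88) = 49 + Pb. Setting this equal to demand: 295.4 - 1.2Pb = 49 + Pb, so Pb = 112.
Sellers receive Ps = 112 + 88 = 200; Q' = 295.4 − 1.2·112 = 161.
Buyers' price falls by P* − Pb = 152 − 112 = 40; sellers' price rises by Ps − P* = 200 − 152 = 48.
So consumers capture 40/88 = 5/11 of each unit of subsidy.

Consumer share = 5/11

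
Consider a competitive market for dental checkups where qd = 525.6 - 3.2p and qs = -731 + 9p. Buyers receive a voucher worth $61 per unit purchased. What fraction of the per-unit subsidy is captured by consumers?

Pre-subsidy: 525.6 - 3.2p = -731 + 9p gives p* = 103, q* = 196.
With the rebate, buyers effectively pay pb = ps − 61, where ps is the price sellers receive.
Demand in terms of ps becomes qd = 525.6 − 3.2(ps − 61) = 720.8 - 3.2ps. Setting this equal to supply: 720.8 - 3.2ps = -731 + 9ps, so ps = 119.
Buyers pay pb = 119 − 61 = 58; q' = -731 + 9·119 = 340.
Buyers' price falls by p* − pb = 103 − 58 = 45; sellers' price rises by ps − p* = 119 − 103 = 16.
So consumers capture 45/61 = 45/61 of each unit of subsidy.

Consumer share = 45/61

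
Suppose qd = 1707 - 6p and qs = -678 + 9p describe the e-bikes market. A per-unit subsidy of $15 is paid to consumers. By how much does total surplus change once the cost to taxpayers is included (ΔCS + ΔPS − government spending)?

Net change in total surplus = -$405

Pre-subsidy: 1707 - 6p = -678 + 9p gives p* = 159, q* = 753.
With the rebate, buyers effectively pay pb = ps − 15, where ps is the price sellers receive.
Demand in terms of ps becomes qd = 1707 − 6(ps − 15) = 1797 - 6ps. Setting this equal to supply: 1797 - 6ps = -678 + 9ps, so ps = 165.
Buyers pay pb = 165 − 15 = 150; q' = -678 + 9·165 = 807.
ΔCS = ½(753 + 807)(159 − 150) = 7020; ΔPS = ½(753 + 807)(165 − 159) = 4680.
Government spending = 15 × 807 = 12105.
Net change = 7020 + 4680 − 12105 = -405. The loss equals the DWL triangle ½·15·54.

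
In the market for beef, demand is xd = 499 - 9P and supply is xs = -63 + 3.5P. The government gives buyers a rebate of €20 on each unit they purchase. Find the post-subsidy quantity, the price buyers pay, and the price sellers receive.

Pre-subsidy: 499 - 9P = -63 + 3.5P gives P* = 44.96, x* = 94.36.
With the rebate, buyers effectively pay Pb = Ps − 20, where Ps is the price sellers receive.
Demand in terms of Ps becomes xd = 499 − 9(Ps − 20) = 679 - 9Ps. Setting this equal to supply: 679 - 9Ps = -63 + 3.5Ps, so Ps = 59.36.
Buyers pay Pb = 59.36 − 20 = 39.36; x' = -63 + 3.5·59.36 = 144.76.

x' = 144.76; buyers pay €39.36; sellers receive €59.36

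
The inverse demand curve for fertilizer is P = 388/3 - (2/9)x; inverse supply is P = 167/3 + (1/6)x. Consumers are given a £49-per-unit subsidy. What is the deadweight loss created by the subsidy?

Pre-subsidy: 388/3 - (2/9)x = 167/3 + (1/6)x gives x* = 1326/7 and P* = 1832/21.
With the rebate, buyers effectively pay Pb = Ps − 49, where Ps is the price sellers receive.
On the curves, Pb = 388/3 - (2/9)x and Ps = 167/3 + (1/6)x; the wedge Ps − Pb = 49 gives 167/3 + (1/6)x − (388/3 - (2/9)x) = 49, so x' = 2208/7.
Then Pb = 388/3 − (2/9)·(2208/7) = 1244/21 and Ps = 167/3 + (1/6)·(2208/7) = 2273/21.
The subsidy expands output by 2208/7 − 1326/7 = 126 past the efficient level; on those units the gap between marginal cost and willingness to pay runs from 0 up to 49.
DWL = ½ × 49 × 126 = 3087.

Deadweight loss = £3087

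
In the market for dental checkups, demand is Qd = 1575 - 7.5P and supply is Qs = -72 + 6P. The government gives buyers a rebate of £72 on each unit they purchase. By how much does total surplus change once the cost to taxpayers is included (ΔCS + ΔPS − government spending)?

Pre-subsidy: 1575 - 7.5P = -72 + 6P gives P* = 122, Q* = 660.
With the rebate, buyers effectively pay Pb = Ps − 72, where Ps is the price sellers receive.
Demand in terms of Ps becomes Qd = 1575 − 7.5(Ps − 72) = 2115 - 7.5Ps. Setting this equal to supply: 2115 - 7.5Ps = -72 + 6Ps, so Ps = 162.
Buyers pay Pb = 162 − 72 = 90; Q' = -72 + 6·162 = 900.
ΔCS = ½(660 + 900)(122 − 90) = 24960; ΔPS = ½(660 + 900)(162 − 122) = 31200.
Government spending = 72 × 900 = 64800.
Net change = 24960 + 31200 − 64800 = -8640. The loss equals the DWL triangle ½·72·240.

Net change in total surplus = -£8640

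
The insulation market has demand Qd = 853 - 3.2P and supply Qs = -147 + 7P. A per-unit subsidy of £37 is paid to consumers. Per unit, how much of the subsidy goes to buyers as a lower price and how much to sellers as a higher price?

Buyers gain 1295/51 per unit; sellers gain 592/51 per unit

Pre-subsidy: 853 - 3.2P = -147 + 7P gives P* = 5000/51, Q* = 27503/51.
With the rebate, buyers effectively pay Pb = Ps − 37, where Ps is the price sellers receive.
Demand in terms of Ps becomes Qd = 853 − 3.2(Ps − 37) = 971.4 - 3.2Ps. Setting this equal to supply: 971.4 - 3.2Ps = -147 + 7Ps, so Ps = 1864/17.
Buyers pay Pb = 1864/17 − 37 = 1235/17; Q' = -147 + 7·(1864/17) = 10549/17.
Buyers' price falls by P* − Pb = 5000/51 − 1235/17 = 1295/51; sellers' price rises by Ps − P* = 1864/17 − 5000/51 = 592/51.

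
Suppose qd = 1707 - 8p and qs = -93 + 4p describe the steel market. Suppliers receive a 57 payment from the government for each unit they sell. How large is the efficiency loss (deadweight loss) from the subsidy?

Pre-subsidy: 1707 - 8p = -93 + 4p gives p* = 150, q* = 507.
With the subsidy, sellers receive ps = pb + 57 for each unit, where pb is the price buyers pay.
Supply in terms of pb becomes qs = -93 + 4(pb + 57) = 135 + 4pb. Setting this equal to demand: 1707 - 8pb = 135 + 4pb, so pb = 131.
Sellers receive ps = 131 + 57 = 188; q' = 1707 − 8·131 = 659.
The subsidy expands output by 659 − 507 = 152 past the efficient level; on those units the gap between marginal cost and willingness to pay runs from 0 up to 57.
DWL = ½ × 57 × 152 = 4332.

Deadweight loss = 4332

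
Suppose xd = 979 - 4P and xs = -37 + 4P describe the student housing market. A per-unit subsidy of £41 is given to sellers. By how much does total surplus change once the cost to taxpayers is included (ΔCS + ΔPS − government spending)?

Pre-subsidy: 979 - 4P = -37 + 4P gives P* = 127, x* = 471.
With the subsidy, sellers receive Ps = Pb + 41 for each unit, where Pb is the price buyers pay.
Supply in terms of Pb becomes xs = -37 + 4(Pb + 41) = 127 + 4Pb. Setting this equal to demand: 979 - 4Pb = 127 + 4Pb, so Pb = 106.5.
Sellers receive Ps = 106.5 + 41 = 147.5; x' = 979 − 4·106.5 = 553.
ΔCS = ½(471 + 553)(127 − 106.5) = 10496; ΔPS = ½(471 + 553)(147.5 − 127) = 10496.
Government spending = 41 × 553 = 22673.
Net change = 10496 + 10496 − 22673 = -1681. The loss equals the DWL triangle ½·41·82.

Net change in total surplus = -£1681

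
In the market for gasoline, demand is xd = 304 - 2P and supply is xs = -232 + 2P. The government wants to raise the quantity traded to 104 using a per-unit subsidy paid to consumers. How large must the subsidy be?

At x = 104, invert demand for the buyer price: Pb = (304 − 104)/2 = 100; invert supply for the seller price: Ps = (104 − (-232))/2 = 168.
The subsidy must fill the gap: s = Ps − Pb = 168 − 100 = 68.

Required subsidy s = 68 per unit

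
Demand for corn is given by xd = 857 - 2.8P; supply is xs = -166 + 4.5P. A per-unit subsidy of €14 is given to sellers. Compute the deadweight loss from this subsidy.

Deadweight loss = 12348/73

Pre-subsidy: 857 - 2.8P = -166 + 4.5P gives P* = 10230/73, x* = 33917/73.
With the subsidy, sellers receive Ps = Pb + 14 for each unit, where Pb is the price buyers pay.
Supply in terms of Pb becomes xs = -166 + 4.5(Pb + 14) = -103 + 4.5Pb. Setting this equal to demand: 857 - 2.8Pb = -103 + 4.5Pb, so Pb = 9600/73.
Sellers receive Ps = 9600/73 + 14 = 10622/73; x' = 857 − 2.8·(9600/73) = 35681/73.
The subsidy expands output by 35681/73 − 33917/73 = 1764/73 past the efficient level; on those units the gap between marginal cost and willingness to pay runs from 0 up to 14.
DWL = ½ × 14 × 1764/73 = 12348/73.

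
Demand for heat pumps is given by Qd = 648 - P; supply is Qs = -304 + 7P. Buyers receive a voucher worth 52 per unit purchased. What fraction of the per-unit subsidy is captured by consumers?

Pre-subsidy: 648 - P = -304 + 7P gives P* = 119, Q* = 529.
With the rebate, buyers effectively pay Pb = Ps − 52, where Ps is the price sellers receive.
Demand in terms of Ps becomes Qd = 648 − 1(Ps − 52) = 700 - Ps. Setting this equal to supply: 700 - Ps = -304 + 7Ps, so Ps = 125.5.
Buyers pay Pb = 125.5 − 52 = 73.5; Q' = -304 + 7·125.5 = 574.5.
Buyers' price falls by P* − Pb = 119 − 73.5 = 45.5; sellers' price rises by Ps − P* = 125.5 − 119 = 6.5.
So consumers capture 45.5/52 = 0.875 of each unit of subsidy.

Consumer share = 0.875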